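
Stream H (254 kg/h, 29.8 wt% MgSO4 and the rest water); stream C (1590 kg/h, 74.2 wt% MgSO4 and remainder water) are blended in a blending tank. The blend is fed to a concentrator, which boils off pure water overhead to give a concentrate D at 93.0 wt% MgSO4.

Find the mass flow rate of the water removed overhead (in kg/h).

494 kg/h

MgSO4 entering = 254×0.298 + 1590×0.742 = 1255.5 kg/h.
All MgSO4 reports to D, so D = 1255.5/0.930 = 1350 kg/h.
Total feed = 1844 kg/h; overhead = 1844 − 1350 = 494.03 kg/h.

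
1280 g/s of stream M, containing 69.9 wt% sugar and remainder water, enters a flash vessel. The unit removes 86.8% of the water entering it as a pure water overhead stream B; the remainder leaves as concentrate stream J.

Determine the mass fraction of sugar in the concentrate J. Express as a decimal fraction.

sugar is not removed: 1280×0.699 = 894.72 g/s of sugar enters J.
water entering = 1280×0.301 = 385.28 g/s; overhead removed = 0.868×385.28 = 334.42 g/s.
Concentrate = 1280 − 334.42 = 945.58 g/s.
Mass fraction = 894.72/945.58 = 0.9462.

0.9462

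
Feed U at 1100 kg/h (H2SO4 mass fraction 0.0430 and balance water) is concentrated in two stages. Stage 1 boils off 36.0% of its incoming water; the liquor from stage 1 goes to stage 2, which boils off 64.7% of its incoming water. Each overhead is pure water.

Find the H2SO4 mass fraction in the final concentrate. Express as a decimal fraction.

water in feed = 1100×0.957 = 1052.7 kg/h.
After stage 1: water left = (1−0.360)×1052.7 = 673.73; stream total = 721.03 kg/h.
After stage 2: water left = (1−0.647)×673.73 = 237.83; final concentrate = 285.13 kg/h.
H2SO4 fraction = 47.3/285.13 = 0.1659.

0.1659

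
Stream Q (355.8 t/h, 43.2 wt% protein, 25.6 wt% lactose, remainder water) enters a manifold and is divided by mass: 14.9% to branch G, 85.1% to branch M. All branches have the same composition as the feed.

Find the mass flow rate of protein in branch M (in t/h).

Branch M total = 0.851×355.8 = 302.79 t/h.
protein in M = 0.432×302.79 = 130.8 t/h.

130.8 t/h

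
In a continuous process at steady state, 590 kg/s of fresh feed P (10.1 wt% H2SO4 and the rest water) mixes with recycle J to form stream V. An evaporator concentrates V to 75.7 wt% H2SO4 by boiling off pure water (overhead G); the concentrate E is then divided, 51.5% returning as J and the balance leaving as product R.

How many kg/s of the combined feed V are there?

673.6 kg/s

Overall H2SO4 balance (none leaves overhead): H2SO4 in fresh feed = H2SO4 in product, i.e. 590×0.101 = (1−0.515)·E·0.757.
E = 59.59/(0.757×0.485) = 162.31 kg/s.
Recycle J = 0.515×162.31 = 83.588 kg/s.
Combined feed V = 590 + 83.588 = 673.59 kg/s.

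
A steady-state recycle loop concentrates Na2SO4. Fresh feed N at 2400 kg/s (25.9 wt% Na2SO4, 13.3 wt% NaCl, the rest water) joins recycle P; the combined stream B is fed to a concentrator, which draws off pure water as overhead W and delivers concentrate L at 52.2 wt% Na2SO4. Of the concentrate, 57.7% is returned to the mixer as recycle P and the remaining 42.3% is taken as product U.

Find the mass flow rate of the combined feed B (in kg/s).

Overall Na2SO4 balance (none leaves overhead): Na2SO4 in fresh feed = Na2SO4 in product, i.e. 2400×0.259 = (1−0.577)·L·0.522.
L = 621.6/(0.522×0.423) = 2815.1 kg/s.
Recycle P = 0.577×2815.1 = 1624.3 kg/s.
Combined feed B = 2400 + 1624.3 = 4024.3 kg/s.

4024 kg/s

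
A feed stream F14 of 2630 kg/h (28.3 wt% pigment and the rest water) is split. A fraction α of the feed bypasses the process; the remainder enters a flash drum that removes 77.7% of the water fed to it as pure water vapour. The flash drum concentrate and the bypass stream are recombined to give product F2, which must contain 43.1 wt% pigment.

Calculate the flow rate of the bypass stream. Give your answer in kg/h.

1009 kg/h

All 2630×0.283 = 744.29 kg/h of pigment reaches F2, so F2 = 744.29/0.431 = 1726.9 kg/h and vapour = 903.11 kg/h.
The evaporator receives (1−α)·2630 of feed at 0.717 water and removes 0.777 of that water:
0.777×0.717×(1−α)×2630 = 903.11
(1−α) = 903.11/1465.2 = 0.6164;  α = 0.3836.
Bypass flow = 0.3836×2630 = 1008.9 kg/h.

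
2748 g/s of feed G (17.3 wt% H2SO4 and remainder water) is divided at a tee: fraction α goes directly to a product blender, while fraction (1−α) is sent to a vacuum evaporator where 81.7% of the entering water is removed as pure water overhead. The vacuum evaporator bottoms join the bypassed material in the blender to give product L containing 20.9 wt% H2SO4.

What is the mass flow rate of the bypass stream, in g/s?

2047 g/s

All 2748×0.173 = 475.4 g/s of H2SO4 reaches L, so L = 475.4/0.209 = 2274.7 g/s and vapour = 473.34 g/s.
The evaporator receives (1−α)·2748 of feed at 0.827 water and removes 0.817 of that water:
0.817×0.827×(1−α)×2748 = 473.34
(1−α) = 473.34/1856.7 = 0.2549;  α = 0.7451.
Bypass flow = 0.7451×2748 = 2047.4 g/s.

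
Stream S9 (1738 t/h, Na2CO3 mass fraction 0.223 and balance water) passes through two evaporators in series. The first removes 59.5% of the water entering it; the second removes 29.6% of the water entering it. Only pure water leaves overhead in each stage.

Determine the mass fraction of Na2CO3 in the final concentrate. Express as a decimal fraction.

0.502

water in feed = 1738×0.777 = 1350.4 t/h.
After stage 1: water left = (1−0.595)×1350.4 = 546.92; stream total = 934.5 t/h.
After stage 2: water left = (1−0.296)×546.92 = 385.03; final concentrate = 772.61 t/h.
Na2CO3 fraction = 387.57/772.61 = 0.502.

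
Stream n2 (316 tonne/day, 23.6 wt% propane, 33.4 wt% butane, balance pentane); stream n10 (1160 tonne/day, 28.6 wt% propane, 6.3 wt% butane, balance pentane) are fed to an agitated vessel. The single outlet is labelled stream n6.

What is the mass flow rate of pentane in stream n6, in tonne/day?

pentane out = pentane in = 316×0.430 + 1160×0.651 = 891.04 tonne/day.

891 tonne/day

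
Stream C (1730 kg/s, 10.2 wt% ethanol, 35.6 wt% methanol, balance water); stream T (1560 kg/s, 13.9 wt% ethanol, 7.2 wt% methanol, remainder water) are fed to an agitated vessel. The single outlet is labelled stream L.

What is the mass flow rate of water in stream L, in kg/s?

water out = water in = 1730×0.542 + 1560×0.789 = 2168.5 kg/s.

2168 kg/s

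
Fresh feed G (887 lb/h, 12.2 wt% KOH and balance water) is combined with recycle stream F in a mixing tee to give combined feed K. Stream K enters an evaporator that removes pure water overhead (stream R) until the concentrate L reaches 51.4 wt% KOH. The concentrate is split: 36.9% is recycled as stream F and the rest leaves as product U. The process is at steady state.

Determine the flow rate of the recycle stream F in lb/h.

123.1 lb/h

Overall KOH balance (none leaves overhead): KOH in fresh feed = KOH in product, i.e. 887×0.122 = (1−0.369)·L·0.514.
L = 108.21/(0.514×0.631) = 333.65 lb/h.
Recycle F = 0.369×333.65 = 123.12 lb/h.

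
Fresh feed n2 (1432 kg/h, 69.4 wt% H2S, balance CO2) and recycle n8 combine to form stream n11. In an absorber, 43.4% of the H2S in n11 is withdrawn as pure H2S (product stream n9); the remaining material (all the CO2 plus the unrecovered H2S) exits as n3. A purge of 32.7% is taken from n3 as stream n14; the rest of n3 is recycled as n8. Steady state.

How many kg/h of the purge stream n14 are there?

CO2 enters only via n2 and leaves only via the purge: 1432×0.306 = 0.327×(CO2 in n3), and the absorber passes all CO2, so CO2 in n11 = CO2 in n3 = 1340 kg/h.
H2S in n11: m_A = 1432×0.694 + (1−0.327)·(1−0.434)·m_A, so m_A = 993.81/0.6191 = 1605.3 kg/h.
n3 = (1−0.434)×1605.3 + 1340 = 2248.6 kg/h.
Purge n14 = 0.327×2248.6 = 735.3 kg/h.

735.3 kg/h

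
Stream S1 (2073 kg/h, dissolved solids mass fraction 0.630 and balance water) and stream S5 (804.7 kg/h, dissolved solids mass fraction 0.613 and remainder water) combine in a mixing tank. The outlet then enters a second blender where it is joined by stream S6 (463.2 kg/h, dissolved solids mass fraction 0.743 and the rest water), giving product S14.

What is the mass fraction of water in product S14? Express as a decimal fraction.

0.358

Overall, product flow = 3340.9 kg/h.
water in = 2073×0.370 + 804.7×0.387 + 463.2×0.257 = 1197.5 kg/h.
water fraction in S14 = 0.358.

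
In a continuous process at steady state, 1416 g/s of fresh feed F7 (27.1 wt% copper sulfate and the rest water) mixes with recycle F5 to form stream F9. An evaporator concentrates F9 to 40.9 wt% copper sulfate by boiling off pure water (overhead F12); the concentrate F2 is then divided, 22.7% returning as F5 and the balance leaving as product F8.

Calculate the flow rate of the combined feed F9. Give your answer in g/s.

Overall copper sulfate balance (none leaves overhead): copper sulfate in fresh feed = copper sulfate in product, i.e. 1416×0.271 = (1−0.227)·F2·0.409.
F2 = 383.74/(0.409×0.773) = 1213.8 g/s.
Recycle F5 = 0.227×1213.8 = 275.52 g/s.
Combined feed F9 = 1416 + 275.52 = 1691.5 g/s.

1692 g/s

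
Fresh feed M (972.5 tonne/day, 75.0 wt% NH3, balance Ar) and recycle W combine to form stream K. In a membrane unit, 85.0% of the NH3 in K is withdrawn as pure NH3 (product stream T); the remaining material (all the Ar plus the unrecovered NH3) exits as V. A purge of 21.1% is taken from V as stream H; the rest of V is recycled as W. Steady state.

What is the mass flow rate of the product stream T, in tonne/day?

NH3 in K: m_A = 972.5×0.750 + (1−0.211)·(1−0.850)·m_A, so m_A = 729.38/0.8816 = 827.28 tonne/day.
Product T = 0.850×827.28 = 703.19 tonne/day.

703.2 tonne/day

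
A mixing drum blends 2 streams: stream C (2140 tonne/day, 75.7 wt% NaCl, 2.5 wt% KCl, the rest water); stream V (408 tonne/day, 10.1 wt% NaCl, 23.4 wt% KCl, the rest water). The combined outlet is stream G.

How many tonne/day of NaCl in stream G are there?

1661 tonne/day

NaCl out = NaCl in = 2140×0.757 + 408×0.101 = 1661.2 tonne/day.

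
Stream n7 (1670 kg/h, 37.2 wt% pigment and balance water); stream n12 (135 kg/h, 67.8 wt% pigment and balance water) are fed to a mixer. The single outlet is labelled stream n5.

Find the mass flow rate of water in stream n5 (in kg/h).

water out = water in = 1670×0.628 + 135×0.322 = 1092.2 kg/h.

1092 kg/h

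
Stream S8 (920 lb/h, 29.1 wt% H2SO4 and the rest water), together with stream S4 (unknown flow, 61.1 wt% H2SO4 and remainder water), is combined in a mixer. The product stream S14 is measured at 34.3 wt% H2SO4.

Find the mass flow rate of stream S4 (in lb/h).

178.5 lb/h

Let S4 be the unknown flow. Total out = 920 + S4.
H2SO4 balance: 267.72 + 0.611·S4 = 0.343·(920 + S4)
(0.611 − 0.343)·S4 = 0.343×920 − 267.72 = 47.84
S4 = 47.84 / 0.268 = 178.51 lb/h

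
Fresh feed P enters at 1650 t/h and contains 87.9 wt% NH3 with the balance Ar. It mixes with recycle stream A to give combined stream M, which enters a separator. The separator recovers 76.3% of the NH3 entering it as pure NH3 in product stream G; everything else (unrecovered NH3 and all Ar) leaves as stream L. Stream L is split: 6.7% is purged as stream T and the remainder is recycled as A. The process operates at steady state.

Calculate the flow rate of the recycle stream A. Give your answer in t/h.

Ar enters only via P and leaves only via the purge: 1650×0.121 = 0.067×(Ar in L), and the separator passes all Ar, so Ar in M = Ar in L = 2979.9 t/h.
NH3 in M: m_A = 1650×0.879 + (1−0.067)·(1−0.763)·m_A, so m_A = 1450.3/0.7789 = 1862.1 t/h.
L = (1−0.763)×1862.1 + 2979.9 = 3421.2 t/h.
Recycle A = (1−0.067)×3421.2 = 3191.9 t/h.

3192 t/h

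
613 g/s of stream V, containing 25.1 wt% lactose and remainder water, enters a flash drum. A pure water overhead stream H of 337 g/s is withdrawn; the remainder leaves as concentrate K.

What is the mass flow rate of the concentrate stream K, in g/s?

276 g/s

Concentrate = 613 − 337 = 276 g/s.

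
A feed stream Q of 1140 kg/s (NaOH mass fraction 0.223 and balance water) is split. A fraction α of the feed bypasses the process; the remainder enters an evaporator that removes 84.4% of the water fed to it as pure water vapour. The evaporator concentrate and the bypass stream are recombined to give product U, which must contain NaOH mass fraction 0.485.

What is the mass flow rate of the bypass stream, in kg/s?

All 1140×0.223 = 254.22 kg/s of NaOH reaches U, so U = 254.22/0.485 = 524.16 kg/s and vapour = 615.84 kg/s.
The evaporator receives (1−α)·1140 of feed at 0.777 water and removes 0.844 of that water:
0.844×0.777×(1−α)×1140 = 615.84
(1−α) = 615.84/747.6 = 0.8238;  α = 0.1762.
Bypass flow = 0.1762×1140 = 200.92 kg/s.

200.9 kg/s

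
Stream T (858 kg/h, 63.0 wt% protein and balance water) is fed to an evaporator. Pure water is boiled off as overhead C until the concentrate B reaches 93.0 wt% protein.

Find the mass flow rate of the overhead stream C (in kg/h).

protein is conserved: 858×0.630 = 540.54 kg/h all reports to the concentrate.
Concentrate = 540.54/(target fraction) = 581.23 kg/h.
Overhead = 858 − 581.23 = 276.77 kg/h.

276.8 kg/h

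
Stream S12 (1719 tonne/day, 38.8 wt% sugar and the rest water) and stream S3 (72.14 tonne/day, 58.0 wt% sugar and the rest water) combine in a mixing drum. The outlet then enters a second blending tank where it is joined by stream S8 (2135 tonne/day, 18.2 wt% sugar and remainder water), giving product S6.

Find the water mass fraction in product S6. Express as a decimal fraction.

Overall, product flow = 3926.1 tonne/day.
water in = 1719×0.612 + 72.14×0.420 + 2135×0.818 = 2828.8 tonne/day.
water fraction in S6 = 0.720.

0.720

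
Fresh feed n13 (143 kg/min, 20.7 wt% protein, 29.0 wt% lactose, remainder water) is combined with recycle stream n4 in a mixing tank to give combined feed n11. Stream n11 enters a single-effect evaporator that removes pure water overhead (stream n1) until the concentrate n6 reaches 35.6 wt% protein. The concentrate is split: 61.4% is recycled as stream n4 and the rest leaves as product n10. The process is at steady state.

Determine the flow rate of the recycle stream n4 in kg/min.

132.3 kg/min

Overall protein balance (none leaves overhead): protein in fresh feed = protein in product, i.e. 143×0.207 = (1−0.614)·n6·0.356.
n6 = 29.601/(0.356×0.386) = 215.41 kg/min.
Recycle n4 = 0.614×215.41 = 132.26 kg/min.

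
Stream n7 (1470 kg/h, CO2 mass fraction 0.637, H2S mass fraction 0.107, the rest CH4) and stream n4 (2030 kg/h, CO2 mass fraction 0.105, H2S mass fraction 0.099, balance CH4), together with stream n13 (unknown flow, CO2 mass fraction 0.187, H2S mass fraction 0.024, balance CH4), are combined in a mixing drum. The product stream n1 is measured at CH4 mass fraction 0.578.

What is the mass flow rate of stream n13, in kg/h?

146 kg/h

Let n13 be the unknown flow. Total out = 3500 + n13.
CH4 balance: 1992.2 + 0.789·n13 = 0.578·(3500 + n13)
(0.789 − 0.578)·n13 = 0.578×3500 − 1992.2 = 30.8
n13 = 30.8 / 0.211 = 145.97 kg/h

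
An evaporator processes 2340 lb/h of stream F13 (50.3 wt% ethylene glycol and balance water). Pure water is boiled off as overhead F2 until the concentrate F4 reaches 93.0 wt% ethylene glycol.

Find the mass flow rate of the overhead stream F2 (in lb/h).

1074 lb/h

ethylene glycol is conserved: 2340×0.503 = 1177 lb/h all reports to the concentrate.
Concentrate = 1177/(target fraction) = 1265.6 lb/h.
Overhead = 2340 − 1265.6 = 1074.4 lb/h.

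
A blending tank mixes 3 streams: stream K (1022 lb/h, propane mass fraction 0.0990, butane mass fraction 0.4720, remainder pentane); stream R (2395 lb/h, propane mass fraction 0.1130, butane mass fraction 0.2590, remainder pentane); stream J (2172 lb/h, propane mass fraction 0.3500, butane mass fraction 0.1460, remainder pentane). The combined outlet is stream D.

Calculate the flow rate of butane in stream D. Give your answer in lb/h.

1420 lb/h

butane out = butane in = 1022×0.472 + 2395×0.259 + 2172×0.146 = 1419.8 lb/h.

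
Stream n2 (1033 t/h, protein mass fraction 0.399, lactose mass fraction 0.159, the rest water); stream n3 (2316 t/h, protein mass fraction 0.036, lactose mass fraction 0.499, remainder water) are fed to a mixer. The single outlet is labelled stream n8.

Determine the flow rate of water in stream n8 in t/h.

1534 t/h

water out = water in = 1033×0.442 + 2316×0.465 = 1533.5 t/h.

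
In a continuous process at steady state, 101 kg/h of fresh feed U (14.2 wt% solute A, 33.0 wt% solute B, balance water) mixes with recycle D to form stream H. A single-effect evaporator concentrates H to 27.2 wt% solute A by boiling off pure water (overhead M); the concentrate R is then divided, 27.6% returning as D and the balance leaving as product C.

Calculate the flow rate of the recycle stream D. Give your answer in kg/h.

Overall solute A balance (none leaves overhead): solute A in fresh feed = solute A in product, i.e. 101×0.142 = (1−0.276)·R·0.272.
R = 14.342/(0.272×0.724) = 72.829 kg/h.
Recycle D = 0.276×72.829 = 20.101 kg/h.

20.1 kg/h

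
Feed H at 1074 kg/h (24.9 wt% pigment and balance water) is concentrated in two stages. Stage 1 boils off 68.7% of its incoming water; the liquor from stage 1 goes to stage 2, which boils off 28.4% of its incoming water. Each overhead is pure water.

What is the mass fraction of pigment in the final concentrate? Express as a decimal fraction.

water in feed = 1074×0.751 = 806.57 kg/h.
After stage 1: water left = (1−0.687)×806.57 = 252.46; stream total = 519.88 kg/h.
After stage 2: water left = (1−0.284)×252.46 = 180.76; final concentrate = 448.19 kg/h.
pigment fraction = 267.43/448.19 = 0.597.

0.597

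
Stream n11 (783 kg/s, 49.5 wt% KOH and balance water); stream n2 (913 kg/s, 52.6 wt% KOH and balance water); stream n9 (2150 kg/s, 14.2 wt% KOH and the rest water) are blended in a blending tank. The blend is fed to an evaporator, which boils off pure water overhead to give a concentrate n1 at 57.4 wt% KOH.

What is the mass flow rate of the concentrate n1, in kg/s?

KOH entering = 783×0.495 + 913×0.526 + 2150×0.142 = 1173.1 kg/s.
All KOH reports to n1, so n1 = 1173.1/0.574 = 2043.8 kg/s.

2044 kg/s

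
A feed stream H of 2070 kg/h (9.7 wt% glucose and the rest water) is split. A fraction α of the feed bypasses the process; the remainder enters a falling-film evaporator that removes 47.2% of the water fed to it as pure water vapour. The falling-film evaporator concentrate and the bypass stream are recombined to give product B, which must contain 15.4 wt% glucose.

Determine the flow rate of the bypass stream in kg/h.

All 2070×0.097 = 200.79 kg/h of glucose reaches B, so B = 200.79/0.154 = 1303.8 kg/h and vapour = 766.17 kg/h.
The evaporator receives (1−α)·2070 of feed at 0.903 water and removes 0.472 of that water:
0.472×0.903×(1−α)×2070 = 766.17
(1−α) = 766.17/882.27 = 0.8684;  α = 0.1316.
Bypass flow = 0.1316×2070 = 272.39 kg/h.

272.4 kg/h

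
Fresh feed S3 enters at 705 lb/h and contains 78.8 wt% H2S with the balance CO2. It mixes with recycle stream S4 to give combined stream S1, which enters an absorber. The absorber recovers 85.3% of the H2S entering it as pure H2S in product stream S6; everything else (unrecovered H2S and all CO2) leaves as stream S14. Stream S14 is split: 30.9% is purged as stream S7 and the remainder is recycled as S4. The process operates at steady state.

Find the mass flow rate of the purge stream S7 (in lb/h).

177.5 lb/h

CO2 enters only via S3 and leaves only via the purge: 705×0.212 = 0.309×(CO2 in S14), and the absorber passes all CO2, so CO2 in S1 = CO2 in S14 = 483.69 lb/h.
H2S in S1: m_A = 705×0.788 + (1−0.309)·(1−0.853)·m_A, so m_A = 555.54/0.8984 = 618.35 lb/h.
S14 = (1−0.853)×618.35 + 483.69 = 574.59 lb/h.
Purge S7 = 0.309×574.59 = 177.55 lb/h.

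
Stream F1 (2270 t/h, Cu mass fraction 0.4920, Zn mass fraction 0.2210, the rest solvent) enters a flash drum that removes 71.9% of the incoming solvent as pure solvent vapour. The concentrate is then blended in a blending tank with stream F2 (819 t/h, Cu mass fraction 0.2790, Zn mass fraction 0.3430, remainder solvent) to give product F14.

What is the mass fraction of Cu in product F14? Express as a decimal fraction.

Vapour removed = 0.719×0.287×2270 = 468.42 t/h; concentrate = 1801.6 t/h.
Cu reaching the mixer = 1116.8 (from concentrate) + 819×0.279 = 1345.3 t/h.
Product flow = 1801.6 + 819 = 2620.6 t/h; Cu fraction = 0.5134.

0.5134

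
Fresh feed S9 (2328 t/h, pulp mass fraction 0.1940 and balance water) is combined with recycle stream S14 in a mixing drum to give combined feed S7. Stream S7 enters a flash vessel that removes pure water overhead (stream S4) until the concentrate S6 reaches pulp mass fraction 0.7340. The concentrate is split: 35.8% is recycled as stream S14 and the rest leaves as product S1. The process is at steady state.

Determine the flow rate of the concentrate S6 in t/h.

958.4 t/h

Overall pulp balance (none leaves overhead): pulp in fresh feed = pulp in product, i.e. 2328×0.194 = (1−0.358)·S6·0.734.
S6 = 451.63/(0.734×0.642) = 958.42 t/h.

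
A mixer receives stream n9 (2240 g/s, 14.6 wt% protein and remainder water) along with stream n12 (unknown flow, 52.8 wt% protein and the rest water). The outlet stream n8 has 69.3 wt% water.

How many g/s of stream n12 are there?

Let n12 be the unknown flow. Total out = 2240 + n12.
water balance: 1913 + 0.472·n12 = 0.693·(2240 + n12)
(0.472 − 0.693)·n12 = 0.693×2240 − 1913 = -360.64
n12 = -360.64 / -0.221 = 1631.9 g/s

1632 g/s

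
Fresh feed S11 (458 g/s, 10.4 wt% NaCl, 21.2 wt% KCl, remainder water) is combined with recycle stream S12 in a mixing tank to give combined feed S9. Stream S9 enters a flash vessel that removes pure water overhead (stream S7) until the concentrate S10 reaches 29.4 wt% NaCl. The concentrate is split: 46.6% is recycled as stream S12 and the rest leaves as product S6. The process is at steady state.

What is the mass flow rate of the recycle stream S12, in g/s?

141.4 g/s

Overall NaCl balance (none leaves overhead): NaCl in fresh feed = NaCl in product, i.e. 458×0.104 = (1−0.466)·S10·0.294.
S10 = 47.632/(0.294×0.534) = 303.4 g/s.
Recycle S12 = 0.466×303.4 = 141.38 g/s.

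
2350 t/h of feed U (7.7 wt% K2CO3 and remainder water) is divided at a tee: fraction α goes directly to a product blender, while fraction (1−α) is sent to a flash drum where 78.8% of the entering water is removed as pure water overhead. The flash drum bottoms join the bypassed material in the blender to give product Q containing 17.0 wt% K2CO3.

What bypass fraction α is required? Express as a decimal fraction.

0.248

All 2350×0.077 = 180.95 t/h of K2CO3 reaches Q, so Q = 180.95/0.170 = 1064.4 t/h and vapour = 1285.6 t/h.
The evaporator receives (1−α)·2350 of feed at 0.923 water and removes 0.788 of that water:
0.788×0.923×(1−α)×2350 = 1285.6
(1−α) = 1285.6/1709.2 = 0.7522;  α = 0.2478.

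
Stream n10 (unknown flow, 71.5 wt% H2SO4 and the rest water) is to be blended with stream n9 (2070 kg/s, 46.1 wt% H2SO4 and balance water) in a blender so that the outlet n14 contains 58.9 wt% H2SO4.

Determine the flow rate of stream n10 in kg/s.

Let n10 be the unknown flow. Total out = 2070 + n10.
H2SO4 balance: 954.27 + 0.715·n10 = 0.589·(2070 + n10)
(0.715 − 0.589)·n10 = 0.589×2070 − 954.27 = 264.96
n10 = 264.96 / 0.126 = 2102.9 kg/s

2103 kg/s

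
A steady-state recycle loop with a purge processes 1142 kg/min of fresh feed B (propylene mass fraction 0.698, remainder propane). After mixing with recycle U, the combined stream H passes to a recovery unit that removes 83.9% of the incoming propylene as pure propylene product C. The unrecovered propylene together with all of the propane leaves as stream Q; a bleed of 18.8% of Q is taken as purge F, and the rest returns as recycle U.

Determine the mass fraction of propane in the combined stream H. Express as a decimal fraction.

0.667

propane enters only via B and leaves only via the purge: 1142×0.302 = 0.188×(propane in Q), and the recovery unit passes all propane, so propane in H = propane in Q = 1834.5 kg/min.
propylene in H: m_A = 1142×0.698 + (1−0.188)·(1−0.839)·m_A, so m_A = 797.12/0.8693 = 917 kg/min.
H = 917 + 1834.5 = 2751.5 kg/min.
propane fraction in H = 1834.5/2751.5 = 0.667.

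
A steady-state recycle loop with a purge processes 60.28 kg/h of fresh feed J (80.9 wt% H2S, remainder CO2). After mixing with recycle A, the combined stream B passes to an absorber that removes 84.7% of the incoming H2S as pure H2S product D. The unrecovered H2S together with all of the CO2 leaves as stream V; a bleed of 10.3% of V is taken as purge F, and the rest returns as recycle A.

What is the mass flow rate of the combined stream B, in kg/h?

CO2 enters only via J and leaves only via the purge: 60.28×0.191 = 0.103×(CO2 in V), and the absorber passes all CO2, so CO2 in B = CO2 in V = 111.78 kg/h.
H2S in B: m_A = 60.28×0.809 + (1−0.103)·(1−0.847)·m_A, so m_A = 48.767/0.8628 = 56.524 kg/h.
B = 56.524 + 111.78 = 168.31 kg/h.

168.3 kg/h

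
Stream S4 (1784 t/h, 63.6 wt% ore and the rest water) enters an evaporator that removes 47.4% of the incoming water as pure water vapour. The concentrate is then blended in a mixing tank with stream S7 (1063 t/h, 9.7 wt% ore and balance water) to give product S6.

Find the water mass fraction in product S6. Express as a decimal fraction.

Vapour removed = 0.474×0.364×1784 = 307.8 t/h; concentrate = 1476.2 t/h.
water reaching the mixer = 341.57 (from concentrate) + 1063×0.903 = 1301.5 t/h.
Product flow = 1476.2 + 1063 = 2539.2 t/h; water fraction = 0.513.

0.513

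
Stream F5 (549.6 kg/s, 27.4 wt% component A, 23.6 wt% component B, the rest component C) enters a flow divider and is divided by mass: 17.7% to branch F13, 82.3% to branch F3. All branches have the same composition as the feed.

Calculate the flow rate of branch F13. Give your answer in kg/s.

Branch F13 flow = 0.177×549.6 = 97.279 kg/s.

97.28 kg/s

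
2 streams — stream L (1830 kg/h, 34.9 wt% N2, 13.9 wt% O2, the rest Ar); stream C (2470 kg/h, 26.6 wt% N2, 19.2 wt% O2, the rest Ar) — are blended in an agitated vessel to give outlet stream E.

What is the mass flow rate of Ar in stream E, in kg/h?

2276 kg/h

Ar out = Ar in = 1830×0.512 + 2470×0.542 = 2275.7 kg/h.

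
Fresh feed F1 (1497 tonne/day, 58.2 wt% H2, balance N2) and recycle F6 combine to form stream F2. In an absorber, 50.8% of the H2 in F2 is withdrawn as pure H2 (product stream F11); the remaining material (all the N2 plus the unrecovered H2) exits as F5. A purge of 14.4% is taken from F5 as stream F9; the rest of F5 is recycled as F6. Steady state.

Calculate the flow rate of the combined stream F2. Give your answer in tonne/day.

N2 enters only via F1 and leaves only via the purge: 1497×0.418 = 0.144×(N2 in F5), and the absorber passes all N2, so N2 in F2 = N2 in F5 = 4345.5 tonne/day.
H2 in F2: m_A = 1497×0.582 + (1−0.144)·(1−0.508)·m_A, so m_A = 871.25/0.5788 = 1505.2 tonne/day.
F2 = 1505.2 + 4345.5 = 5850.6 tonne/day.

5851 tonne/day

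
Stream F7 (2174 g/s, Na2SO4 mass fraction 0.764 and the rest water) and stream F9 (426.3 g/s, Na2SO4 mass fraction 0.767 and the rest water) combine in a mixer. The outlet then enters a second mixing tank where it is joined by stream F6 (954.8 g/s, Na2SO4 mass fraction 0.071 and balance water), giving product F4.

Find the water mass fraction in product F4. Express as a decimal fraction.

0.422

Overall, product flow = 3555.1 g/s.
water in = 2174×0.236 + 426.3×0.233 + 954.8×0.929 = 1499.4 g/s.
water fraction in F4 = 0.422.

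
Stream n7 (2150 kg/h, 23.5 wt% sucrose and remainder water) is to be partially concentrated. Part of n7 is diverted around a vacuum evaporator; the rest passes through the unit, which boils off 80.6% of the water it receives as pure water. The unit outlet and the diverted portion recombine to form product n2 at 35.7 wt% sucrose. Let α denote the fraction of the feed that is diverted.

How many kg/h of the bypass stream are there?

958.4 kg/h

All 2150×0.235 = 505.25 kg/h of sucrose reaches n2, so n2 = 505.25/0.357 = 1415.3 kg/h and vapour = 734.73 kg/h.
The evaporator receives (1−α)·2150 of feed at 0.765 water and removes 0.806 of that water:
0.806×0.765×(1−α)×2150 = 734.73
(1−α) = 734.73/1325.7 = 0.5542;  α = 0.4458.
Bypass flow = 0.4458×2150 = 958.39 kg/h.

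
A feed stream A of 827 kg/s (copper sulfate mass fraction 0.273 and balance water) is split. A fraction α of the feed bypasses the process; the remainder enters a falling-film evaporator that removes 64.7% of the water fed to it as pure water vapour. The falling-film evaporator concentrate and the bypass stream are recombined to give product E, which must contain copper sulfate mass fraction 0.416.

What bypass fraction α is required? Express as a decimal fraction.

All 827×0.273 = 225.77 kg/s of copper sulfate reaches E, so E = 225.77/0.416 = 542.72 kg/s and vapour = 284.28 kg/s.
The evaporator receives (1−α)·827 of feed at 0.727 water and removes 0.647 of that water:
0.647×0.727×(1−α)×827 = 284.28
(1−α) = 284.28/389 = 0.7308;  α = 0.2692.

0.269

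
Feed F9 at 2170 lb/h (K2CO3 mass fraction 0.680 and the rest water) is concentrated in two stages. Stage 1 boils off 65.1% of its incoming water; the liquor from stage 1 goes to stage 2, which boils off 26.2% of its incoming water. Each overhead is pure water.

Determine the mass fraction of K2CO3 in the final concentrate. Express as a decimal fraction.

0.892

water in feed = 2170×0.320 = 694.4 lb/h.
After stage 1: water left = (1−0.651)×694.4 = 242.35; stream total = 1717.9 lb/h.
After stage 2: water left = (1−0.262)×242.35 = 178.85; final concentrate = 1654.5 lb/h.
K2CO3 fraction = 1475.6/1654.5 = 0.892.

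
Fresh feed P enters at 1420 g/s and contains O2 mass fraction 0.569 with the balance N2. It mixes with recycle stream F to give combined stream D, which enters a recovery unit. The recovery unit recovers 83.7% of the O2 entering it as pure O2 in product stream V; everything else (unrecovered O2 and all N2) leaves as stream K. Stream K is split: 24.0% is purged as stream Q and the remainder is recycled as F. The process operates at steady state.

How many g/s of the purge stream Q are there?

N2 enters only via P and leaves only via the purge: 1420×0.431 = 0.240×(N2 in K), and the recovery unit passes all N2, so N2 in D = N2 in K = 2550.1 g/s.
O2 in D: m_A = 1420×0.569 + (1−0.240)·(1−0.837)·m_A, so m_A = 807.98/0.8761 = 922.23 g/s.
K = (1−0.837)×922.23 + 2550.1 = 2700.4 g/s.
Purge Q = 0.240×2700.4 = 648.1 g/s.

648.1 g/s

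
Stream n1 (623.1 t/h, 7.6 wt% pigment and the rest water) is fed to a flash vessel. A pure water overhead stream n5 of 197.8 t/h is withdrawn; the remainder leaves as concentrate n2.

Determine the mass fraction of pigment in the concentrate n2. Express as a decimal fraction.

pigment is not removed: 623.1×0.076 = 47.356 t/h of pigment enters n2.
Concentrate = 623.1 − 197.8 = 425.3 t/h.
Mass fraction = 47.356/425.3 = 0.1113.

0.1113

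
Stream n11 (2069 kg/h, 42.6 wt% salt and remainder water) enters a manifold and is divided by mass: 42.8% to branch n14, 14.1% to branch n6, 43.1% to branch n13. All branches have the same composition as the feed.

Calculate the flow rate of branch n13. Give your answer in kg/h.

Branch n13 flow = 0.431×2069 = 891.74 kg/h.

891.7 kg/h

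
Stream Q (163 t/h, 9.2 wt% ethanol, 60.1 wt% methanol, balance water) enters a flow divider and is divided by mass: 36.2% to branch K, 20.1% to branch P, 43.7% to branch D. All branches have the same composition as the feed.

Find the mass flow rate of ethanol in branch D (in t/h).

Branch D total = 0.437×163 = 71.231 t/h.
ethanol in D = 0.092×71.231 = 6.5533 t/h.

6.553 t/h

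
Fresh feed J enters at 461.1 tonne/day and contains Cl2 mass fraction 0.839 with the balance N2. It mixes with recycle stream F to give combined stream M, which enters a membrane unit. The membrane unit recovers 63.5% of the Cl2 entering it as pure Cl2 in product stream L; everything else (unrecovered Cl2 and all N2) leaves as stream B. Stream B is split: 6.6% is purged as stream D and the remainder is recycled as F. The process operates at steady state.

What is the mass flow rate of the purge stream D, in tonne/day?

88.38 tonne/day

N2 enters only via J and leaves only via the purge: 461.1×0.161 = 0.066×(N2 in B), and the membrane unit passes all N2, so N2 in M = N2 in B = 1124.8 tonne/day.
Cl2 in M: m_A = 461.1×0.839 + (1−0.066)·(1−0.635)·m_A, so m_A = 386.86/0.6591 = 586.97 tonne/day.
B = (1−0.635)×586.97 + 1124.8 = 1339 tonne/day.
Purge D = 0.066×1339 = 88.377 tonne/day.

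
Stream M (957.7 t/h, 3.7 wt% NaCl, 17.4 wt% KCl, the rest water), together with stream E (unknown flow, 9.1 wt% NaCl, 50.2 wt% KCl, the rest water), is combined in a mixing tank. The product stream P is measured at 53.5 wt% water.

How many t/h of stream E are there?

Let E be the unknown flow. Total out = 957.7 + E.
water balance: 755.63 + 0.407·E = 0.535·(957.7 + E)
(0.407 − 0.535)·E = 0.535×957.7 − 755.63 = -243.26
E = -243.26 / -0.128 = 1900.4 t/h

1900 t/h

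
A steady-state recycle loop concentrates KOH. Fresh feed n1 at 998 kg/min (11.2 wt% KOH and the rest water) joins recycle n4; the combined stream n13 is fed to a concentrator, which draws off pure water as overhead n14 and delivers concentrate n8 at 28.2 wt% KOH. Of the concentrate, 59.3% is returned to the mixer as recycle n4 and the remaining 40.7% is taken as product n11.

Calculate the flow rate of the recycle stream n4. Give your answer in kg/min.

577.5 kg/min

Overall KOH balance (none leaves overhead): KOH in fresh feed = KOH in product, i.e. 998×0.112 = (1−0.593)·n8·0.282.
n8 = 111.78/(0.282×0.407) = 973.88 kg/min.
Recycle n4 = 0.593×973.88 = 577.51 kg/min.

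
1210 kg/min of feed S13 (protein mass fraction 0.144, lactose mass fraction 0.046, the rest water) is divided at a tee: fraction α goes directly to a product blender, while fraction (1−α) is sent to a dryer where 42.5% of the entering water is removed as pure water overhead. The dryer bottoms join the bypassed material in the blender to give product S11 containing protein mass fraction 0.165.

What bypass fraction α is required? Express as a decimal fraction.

0.630

All 1210×0.144 = 174.24 kg/min of protein reaches S11, so S11 = 174.24/0.165 = 1056 kg/min and vapour = 154 kg/min.
The evaporator receives (1−α)·1210 of feed at 0.810 water and removes 0.425 of that water:
0.425×0.810×(1−α)×1210 = 154
(1−α) = 154/416.54 = 0.3697;  α = 0.6303.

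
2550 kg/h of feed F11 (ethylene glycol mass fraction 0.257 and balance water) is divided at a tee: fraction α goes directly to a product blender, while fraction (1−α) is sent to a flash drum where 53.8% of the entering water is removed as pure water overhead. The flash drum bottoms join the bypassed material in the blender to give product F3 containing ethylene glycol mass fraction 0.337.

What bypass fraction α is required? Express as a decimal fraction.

0.406

All 2550×0.257 = 655.35 kg/h of ethylene glycol reaches F3, so F3 = 655.35/0.337 = 1944.7 kg/h and vapour = 605.34 kg/h.
The evaporator receives (1−α)·2550 of feed at 0.743 water and removes 0.538 of that water:
0.538×0.743×(1−α)×2550 = 605.34
(1−α) = 605.34/1019.3 = 0.5939;  α = 0.4061.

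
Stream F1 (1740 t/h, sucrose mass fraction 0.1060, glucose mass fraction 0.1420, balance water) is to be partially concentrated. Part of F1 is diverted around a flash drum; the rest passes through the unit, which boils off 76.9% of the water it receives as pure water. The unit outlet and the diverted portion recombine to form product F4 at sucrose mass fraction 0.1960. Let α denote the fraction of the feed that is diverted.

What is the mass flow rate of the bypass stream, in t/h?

All 1740×0.106 = 184.44 t/h of sucrose reaches F4, so F4 = 184.44/0.196 = 941.02 t/h and vapour = 798.98 t/h.
The evaporator receives (1−α)·1740 of feed at 0.752 water and removes 0.769 of that water:
0.769×0.752×(1−α)×1740 = 798.98
(1−α) = 798.98/1006.2 = 0.7940;  α = 0.2060.
Bypass flow = 0.2060×1740 = 358.37 t/h.

358.4 t/h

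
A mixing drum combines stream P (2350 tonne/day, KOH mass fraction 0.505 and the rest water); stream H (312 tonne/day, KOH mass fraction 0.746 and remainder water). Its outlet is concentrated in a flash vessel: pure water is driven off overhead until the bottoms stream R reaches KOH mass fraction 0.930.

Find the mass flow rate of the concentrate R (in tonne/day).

1526 tonne/day

KOH entering = 2350×0.505 + 312×0.746 = 1419.5 tonne/day.
All KOH reports to R, so R = 1419.5/0.930 = 1526.3 tonne/day.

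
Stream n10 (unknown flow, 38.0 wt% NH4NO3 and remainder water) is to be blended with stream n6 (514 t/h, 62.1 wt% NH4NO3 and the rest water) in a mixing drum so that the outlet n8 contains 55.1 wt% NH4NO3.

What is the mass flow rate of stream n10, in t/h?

210.4 t/h

Let n10 be the unknown flow. Total out = 514 + n10.
NH4NO3 balance: 319.19 + 0.380·n10 = 0.551·(514 + n10)
(0.380 − 0.551)·n10 = 0.551×514 − 319.19 = -35.98
n10 = -35.98 / -0.171 = 210.41 t/h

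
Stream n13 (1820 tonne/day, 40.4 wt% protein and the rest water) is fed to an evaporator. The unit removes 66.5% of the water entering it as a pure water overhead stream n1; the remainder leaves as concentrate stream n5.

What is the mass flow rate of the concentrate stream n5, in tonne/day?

water entering = 1820×0.596 = 1084.7 tonne/day; overhead removed = 0.665×1084.7 = 721.34 tonne/day.
Concentrate = 1820 − 721.34 = 1098.7 tonne/day.

1099 tonne/day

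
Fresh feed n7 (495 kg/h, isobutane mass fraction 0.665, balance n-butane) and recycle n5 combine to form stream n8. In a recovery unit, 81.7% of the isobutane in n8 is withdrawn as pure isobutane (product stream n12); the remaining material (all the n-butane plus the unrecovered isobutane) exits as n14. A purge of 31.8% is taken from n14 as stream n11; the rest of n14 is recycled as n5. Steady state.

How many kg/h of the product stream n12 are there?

isobutane in n8: m_A = 495×0.665 + (1−0.318)·(1−0.817)·m_A, so m_A = 329.18/0.8752 = 376.12 kg/h.
Product n12 = 0.817×376.12 = 307.29 kg/h.

307.3 kg/h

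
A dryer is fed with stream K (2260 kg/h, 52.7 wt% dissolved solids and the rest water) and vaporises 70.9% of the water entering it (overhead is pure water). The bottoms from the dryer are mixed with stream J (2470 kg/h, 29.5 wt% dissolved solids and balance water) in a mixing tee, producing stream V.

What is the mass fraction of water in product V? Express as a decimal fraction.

Vapour removed = 0.709×0.473×2260 = 757.91 kg/h; concentrate = 1502.1 kg/h.
water reaching the mixer = 311.07 (from concentrate) + 2470×0.705 = 2052.4 kg/h.
Product flow = 1502.1 + 2470 = 3972.1 kg/h; water fraction = 0.5167.

0.5167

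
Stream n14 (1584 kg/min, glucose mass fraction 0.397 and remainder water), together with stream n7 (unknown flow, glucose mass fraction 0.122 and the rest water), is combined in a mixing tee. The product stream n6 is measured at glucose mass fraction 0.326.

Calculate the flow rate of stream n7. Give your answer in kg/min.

Let n7 be the unknown flow. Total out = 1584 + n7.
glucose balance: 628.85 + 0.122·n7 = 0.326·(1584 + n7)
(0.122 − 0.326)·n7 = 0.326×1584 − 628.85 = -112.46
n7 = -112.46 / -0.204 = 551.29 kg/min

551.3 kg/min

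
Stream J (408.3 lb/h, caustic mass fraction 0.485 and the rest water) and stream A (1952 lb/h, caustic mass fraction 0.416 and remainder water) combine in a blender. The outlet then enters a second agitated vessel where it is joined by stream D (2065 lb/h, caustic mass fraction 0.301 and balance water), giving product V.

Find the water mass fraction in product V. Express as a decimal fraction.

Overall, product flow = 4425.3 lb/h.
water in = 408.3×0.515 + 1952×0.584 + 2065×0.699 = 2793.7 lb/h.
water fraction in V = 0.631.

0.631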